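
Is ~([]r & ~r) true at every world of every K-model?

Tableau for the negation []r & ~r:
1. []r & ~r, w0
2. []r, w0
3. ~r, w0
The negation has an open branch (countermodel exists).

Not valid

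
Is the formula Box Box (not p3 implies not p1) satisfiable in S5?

1. Box Box (not p3 implies not p1), w0
2. Box (not p3 implies not p1), w0
3. not p3 implies not p1, w0
4. not p1, w0
Accessibility: w0Rw0

Satisfiable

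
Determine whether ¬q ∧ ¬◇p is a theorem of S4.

No, not valid

Tableau for the negation ¬(¬q ∧ ¬◇p):
1. ¬(¬q ∧ ¬◇p), w0
2. ◇p, w0   [¬∧-rule on 1 (branches; this branch)]
3. p, w1   [◇-rule on 2: fresh world w1, w0Rw1]
Accessibility: w0Rw0, w0Rw1, w1Rw1
The negation has an open branch (countermodel exists).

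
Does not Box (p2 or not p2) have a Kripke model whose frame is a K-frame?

1. not Box (p2 or not p2), 0
2. not (p2 or not p2), 1   [neg-Box-rule on 1: fresh world 1, 0R1]
3. not p2, 1   [neg-or-rule on 2]
4. p2, 1   [neg-or-rule on 2]
Accessibility: 0R1
Branch closes: p2 and not p2 both at 1.
Every branch closes; the branch above is one of them.

Unsatisfiable (every branch closes)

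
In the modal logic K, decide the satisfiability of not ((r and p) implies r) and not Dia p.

1. not ((r and p) implies r) and not Dia p, 0
2. not ((r and p) implies r), 0
3. not Dia p, 0
4. r and p, 0
5. not r, 0
6. r, 0
7. p, 0
Branch closes: r and not r both at 0.
(One branch shown.) All branches close.

Unsatisfiable (every branch closes)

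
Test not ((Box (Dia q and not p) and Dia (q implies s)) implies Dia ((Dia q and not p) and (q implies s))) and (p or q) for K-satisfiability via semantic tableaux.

Unsatisfiable (every branch closes)

1. not ((Box (Dia q and not p) and Dia (q implies s)) implies Dia ((Dia q and not p) and (q implies s))) and (p or q), w0
2. not ((Box (Dia q and not p) and Dia (q implies s)) implies Dia ((Dia q and not p) and (q implies s))), w0   [and-rule on 1]
3. p or q, w0   [and-rule on 1]
4. Box (Dia q and not p) and Dia (q implies s), w0   [neg-implies-rule on 2]
5. not Dia ((Dia q and not p) and (q implies s)), w0   [neg-implies-rule on 2]
6. Box (Dia q and not p), w0   [and-rule on 4]
7. Dia (q implies s), w0   [and-rule on 4]
8. q, w0   [or-rule on 3 (branches; this branch)]
9. q implies s, w1   [Dia-rule on 7: fresh world w1, w0Rw1]
10. not ((Dia q and not p) and (q implies s)), w1   [neg-Dia-rule on 5 via w0Rw1]
11. Dia q and not p, w1   [Box-rule on 6 via w0Rw1]
12. Dia q, w1   [and-rule on 11]
13. not p, w1   [and-rule on 11]
14. s, w1   [implies-rule on 9 (branches; this branch)]
15. not (Dia q and not p), w1   [neg-and-rule on 10 (branches; this branch)]
16. not Dia q, w1   [neg-and-rule on 15 (branches; this branch)]
17. q, w2   [Dia-rule on 12: fresh world w2, w1Rw2]
18. not q, w2   [neg-Dia-rule on 16 via w1Rw2]
Accessibility: w0Rw1, w1Rw2
Branch closes: q and not q both at w2.
(One branch shown.) All branches close.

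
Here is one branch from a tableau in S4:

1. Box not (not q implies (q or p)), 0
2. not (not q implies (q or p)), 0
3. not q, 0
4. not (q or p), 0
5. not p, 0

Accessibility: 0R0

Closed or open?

Open

No atom appears with both signs at the same world.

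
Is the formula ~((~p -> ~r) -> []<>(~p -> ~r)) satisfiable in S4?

1. ~((~p -> ~r) -> []<>(~p -> ~r)), w0
2. ~p -> ~r, w0   [~->-rule on 1]
3. ~[]<>(~p -> ~r), w0   [~->-rule on 1]
4. ~r, w0   [->-rule on 2 (branches; this branch)]
5. ~<>(~p -> ~r), w1   [~[]-rule on 3: fresh world w1, w0Rw1]
6. ~(~p -> ~r), w1   [~<>-rule on 5 via w1Rw1]
7. ~p, w1   [~->-rule on 6]
8. r, w1   [~->-rule on 6]
Accessibility: w0Rw0, w0Rw1, w1Rw1

Yes, satisfiable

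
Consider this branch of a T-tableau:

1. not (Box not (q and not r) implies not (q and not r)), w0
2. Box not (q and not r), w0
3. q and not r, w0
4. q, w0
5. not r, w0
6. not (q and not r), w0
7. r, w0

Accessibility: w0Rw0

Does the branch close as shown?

Yes, closed

Both r and not r appear at w0.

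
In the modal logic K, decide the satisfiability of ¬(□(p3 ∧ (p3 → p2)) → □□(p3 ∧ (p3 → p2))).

1. ¬(□(p3 ∧ (p3 → p2)) → □□(p3 ∧ (p3 → p2))), 0
2. □(p3 ∧ (p3 → p2)), 0
3. ¬□□(p3 ∧ (p3 → p2)), 0
4. ¬□(p3 ∧ (p3 → p2)), 1
5. p3 ∧ (p3 → p2), 1
6. p3, 1
7. p3 → p2, 1
8. p2, 1
9. ¬(p3 ∧ (p3 → p2)), 2
10. ¬(p3 → p2), 2
11. p3, 2
12. ¬p2, 2
Accessibility: 0R1, 1R2

Satisfiable (open branch found)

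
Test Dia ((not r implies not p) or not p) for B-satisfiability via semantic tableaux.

Yes, satisfiable

1. Dia ((not r implies not p) or not p), u
2. (not r implies not p) or not p, v
3. not p, v
Accessibility: uRu, uRv, vRu, vRv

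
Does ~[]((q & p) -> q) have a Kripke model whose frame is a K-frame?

Unsatisfiable

1. ~[]((q & p) -> q), u
2. ~((q & p) -> q), v
3. q & p, v
4. ~q, v
5. q, v
6. p, v
Accessibility: uRv
Branch closes: q and ~q both at v.
Every branch closes; the branch above is one of them.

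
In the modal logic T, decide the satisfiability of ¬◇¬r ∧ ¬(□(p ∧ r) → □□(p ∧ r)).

Yes, satisfiable

1. ¬◇¬r ∧ ¬(□(p ∧ r) → □□(p ∧ r)), w0
2. ¬◇¬r, w0
3. ¬(□(p ∧ r) → □□(p ∧ r)), w0
4. □(p ∧ r), w0
5. ¬□□(p ∧ r), w0
6. r, w0
7. p ∧ r, w0
8. p, w0
9. ¬□(p ∧ r), w1
10. r, w1
11. p ∧ r, w1
12. p, w1
13. ¬(p ∧ r), w2
14. ¬r, w2
Accessibility: w0Rw0, w0Rw1, w1Rw1, w1Rw2, w2Rw2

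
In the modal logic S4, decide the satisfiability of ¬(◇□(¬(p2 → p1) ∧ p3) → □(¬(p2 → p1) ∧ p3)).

Satisfiable

1. ¬(◇□(¬(p2 → p1) ∧ p3) → □(¬(p2 → p1) ∧ p3)), 0
2. ◇□(¬(p2 → p1) ∧ p3), 0
3. ¬□(¬(p2 → p1) ∧ p3), 0
4. □(¬(p2 → p1) ∧ p3), 1
5. ¬(p2 → p1) ∧ p3, 1
6. ¬(p2 → p1), 1
7. p3, 1
8. p2, 1
9. ¬p1, 1
10. ¬(¬(p2 → p1) ∧ p3), 2
11. ¬p3, 2
Accessibility: 0R0, 0R1, 0R2, 1R1, 2R2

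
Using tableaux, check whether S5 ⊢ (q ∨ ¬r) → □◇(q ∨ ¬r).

Tableau for the negation ¬((q ∨ ¬r) → □◇(q ∨ ¬r)):
1. ¬((q ∨ ¬r) → □◇(q ∨ ¬r)), 0
2. q ∨ ¬r, 0
3. ¬□◇(q ∨ ¬r), 0
4. ¬r, 0
5. ¬◇(q ∨ ¬r), 1
6. ¬(q ∨ ¬r), 0
7. ¬q, 0
8. r, 0
Accessibility: 0R0, 0R1, 1R0, 1R1
Branch closes: r and ¬r both at 0.
Every branch of the negation's tableau closes; the branch above is one of them.

Yes, valid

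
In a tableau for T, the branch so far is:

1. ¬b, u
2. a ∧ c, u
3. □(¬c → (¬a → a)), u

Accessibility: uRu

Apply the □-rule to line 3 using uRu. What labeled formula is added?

¬c → (¬a → a), u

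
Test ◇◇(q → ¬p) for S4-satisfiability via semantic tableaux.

1. ◇◇(q → ¬p), 0
2. ◇(q → ¬p), 1   [◇-rule on 1: fresh world 1, 0R1]
3. q → ¬p, 2   [◇-rule on 2: fresh world 2, 1R2]
4. ¬p, 2   [→-rule on 3 (branches; this branch)]
Accessibility: 0R0, 0R1, 0R2, 1R1, 1R2, 2R2

Satisfiable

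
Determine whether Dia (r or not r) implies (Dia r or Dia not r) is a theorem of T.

Yes, valid

Tableau for the negation not (Dia (r or not r) implies (Dia r or Dia not r)):
1. not (Dia (r or not r) implies (Dia r or Dia not r)), 0
2. Dia (r or not r), 0
3. not (Dia r or Dia not r), 0
4. not Dia r, 0
5. not Dia not r, 0
6. not r, 0
7. r, 0
Accessibility: 0R0
Branch closes: r and not r both at 0.
All branches of the negation close; one closing branch shown above.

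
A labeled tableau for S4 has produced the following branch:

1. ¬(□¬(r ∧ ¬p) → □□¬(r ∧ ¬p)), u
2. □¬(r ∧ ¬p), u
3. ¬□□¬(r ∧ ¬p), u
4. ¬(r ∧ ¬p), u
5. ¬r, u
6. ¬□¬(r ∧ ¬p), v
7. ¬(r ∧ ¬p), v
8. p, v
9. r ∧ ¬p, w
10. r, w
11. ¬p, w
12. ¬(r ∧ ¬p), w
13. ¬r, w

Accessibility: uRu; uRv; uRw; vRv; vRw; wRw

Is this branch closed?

Closed

Both r and ¬r appear at w.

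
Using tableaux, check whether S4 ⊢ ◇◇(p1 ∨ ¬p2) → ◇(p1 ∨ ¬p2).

Valid in S4

Tableau for the negation ¬(◇◇(p1 ∨ ¬p2) → ◇(p1 ∨ ¬p2)):
1. ¬(◇◇(p1 ∨ ¬p2) → ◇(p1 ∨ ¬p2)), u
2. ◇◇(p1 ∨ ¬p2), u   [¬→-rule on 1]
3. ¬◇(p1 ∨ ¬p2), u   [¬→-rule on 1]
4. ¬(p1 ∨ ¬p2), u   [¬◇-rule on 3 via uRu]
5. ¬p1, u   [¬∨-rule on 4]
6. p2, u   [¬∨-rule on 4]
7. ◇(p1 ∨ ¬p2), v   [◇-rule on 2: fresh world v, uRv]
8. ¬(p1 ∨ ¬p2), v   [¬◇-rule on 3 via uRv]
9. ¬p1, v   [¬∨-rule on 8]
10. p2, v   [¬∨-rule on 8]
11. p1 ∨ ¬p2, w   [◇-rule on 7: fresh world w, vRw]
12. ¬(p1 ∨ ¬p2), w   [¬◇-rule on 3 via uRw]
13. ¬p1, w   [¬∨-rule on 12]
14. p2, w   [¬∨-rule on 12]
15. ¬p2, w   [∨-rule on 11 (branches; this branch)]
Accessibility: uRu, uRv, uRw, vRv, vRw, wRw
Branch closes: p2 and ¬p2 both at w.
Every branch of the negation's tableau closes; the branch above is one of them.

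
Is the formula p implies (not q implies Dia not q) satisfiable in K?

1. p implies (not q implies Dia not q), 0
2. not q implies Dia not q, 0
3. Dia not q, 0
4. not q, 1
Accessibility: 0R1

Yes, satisfiable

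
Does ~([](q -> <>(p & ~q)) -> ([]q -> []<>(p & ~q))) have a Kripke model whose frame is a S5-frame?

1. ~([](q -> <>(p & ~q)) -> ([]q -> []<>(p & ~q))), 0
2. [](q -> <>(p & ~q)), 0   [~->-rule on 1]
3. ~([]q -> []<>(p & ~q)), 0   [~->-rule on 1]
4. []q, 0   [~->-rule on 3]
5. ~[]<>(p & ~q), 0   [~->-rule on 3]
6. q -> <>(p & ~q), 0   [[]-rule on 2 via 0R0]
7. q, 0   [[]-rule on 4 via 0R0]
8. <>(p & ~q), 0   [->-rule on 6 (branches; this branch)]
9. ~<>(p & ~q), 1   [~[]-rule on 5: fresh world 1, 0R1]
10. q -> <>(p & ~q), 1   [[]-rule on 2 via 0R1]
11. q, 1   [[]-rule on 4 via 0R1]
12. ~(p & ~q), 0   [~<>-rule on 9 via 1R0]
13. ~(p & ~q), 1   [~<>-rule on 9 via 1R1]
14. <>(p & ~q), 1   [->-rule on 10 (branches; this branch)]
15. p & ~q, 2   [<>-rule on 8: fresh world 2, 0R2]
16. p, 2   [&-rule on 15]
17. ~q, 2   [&-rule on 15]
18. q -> <>(p & ~q), 2   [[]-rule on 2 via 0R2]
19. q, 2   [[]-rule on 4 via 0R2]
Accessibility: 0R0, 0R1, 0R2, 1R0, 1R1, 1R2, 2R0, 2R1, 2R2
Branch closes: q and ~q both at 2.
Every branch closes; the branch above is one of them.

No, unsatisfiable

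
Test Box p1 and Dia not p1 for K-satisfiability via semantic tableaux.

Unsatisfiable (every branch closes)

1. Box p1 and Dia not p1, w0
2. Box p1, w0
3. Dia not p1, w0
4. not p1, w1
5. p1, w1
Accessibility: w0Rw1
Branch closes: p1 and not p1 both at w1.
All branches of the tableau close; one closing branch shown above.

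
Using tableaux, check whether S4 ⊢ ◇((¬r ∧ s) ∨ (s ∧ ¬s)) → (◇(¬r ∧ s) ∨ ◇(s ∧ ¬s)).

Tableau for the negation ¬(◇((¬r ∧ s) ∨ (s ∧ ¬s)) → (◇(¬r ∧ s) ∨ ◇(s ∧ ¬s))):
1. ¬(◇((¬r ∧ s) ∨ (s ∧ ¬s)) → (◇(¬r ∧ s) ∨ ◇(s ∧ ¬s))), w0
2. ◇((¬r ∧ s) ∨ (s ∧ ¬s)), w0
3. ¬(◇(¬r ∧ s) ∨ ◇(s ∧ ¬s)), w0
4. ¬◇(¬r ∧ s), w0
5. ¬◇(s ∧ ¬s), w0
6. ¬(¬r ∧ s), w0
7. ¬(s ∧ ¬s), w0
8. ¬s, w0
9. (¬r ∧ s) ∨ (s ∧ ¬s), w1
10. ¬(¬r ∧ s), w1
11. ¬(s ∧ ¬s), w1
12. ¬r ∧ s, w1
13. ¬r, w1
14. s, w1
15. ¬s, w1
Accessibility: w0Rw0, w0Rw1, w1Rw1
Branch closes: s and ¬s both at w1.
Every branch of the negation's tableau closes; the branch above is one of them.

Valid in S4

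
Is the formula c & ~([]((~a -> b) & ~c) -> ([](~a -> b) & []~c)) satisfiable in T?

1. c & ~([]((~a -> b) & ~c) -> ([](~a -> b) & []~c)), w0
2. c, w0
3. ~([]((~a -> b) & ~c) -> ([](~a -> b) & []~c)), w0
4. []((~a -> b) & ~c), w0
5. ~([](~a -> b) & []~c), w0
6. (~a -> b) & ~c, w0
7. ~a -> b, w0
8. ~c, w0
Accessibility: w0Rw0
Branch closes: c and ~c both at w0.
(One branch shown.) All branches close.

Unsatisfiable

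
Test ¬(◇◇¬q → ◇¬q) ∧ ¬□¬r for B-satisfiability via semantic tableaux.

Yes, satisfiable

1. ¬(◇◇¬q → ◇¬q) ∧ ¬□¬r, 0
2. ¬(◇◇¬q → ◇¬q), 0
3. ¬□¬r, 0
4. ◇◇¬q, 0
5. ¬◇¬q, 0
6. q, 0
7. r, 1
8. q, 1
9. ◇¬q, 2
10. q, 2
11. ¬q, 3
Accessibility: 0R0, 0R1, 0R2, 1R0, 1R1, 2R0, 2R2, 2R3, 3R2, 3R3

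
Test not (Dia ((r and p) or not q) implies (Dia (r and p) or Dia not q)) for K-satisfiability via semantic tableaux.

1. not (Dia ((r and p) or not q) implies (Dia (r and p) or Dia not q)), u
2. Dia ((r and p) or not q), u
3. not (Dia (r and p) or Dia not q), u
4. not Dia (r and p), u
5. not Dia not q, u
6. (r and p) or not q, v
7. not (r and p), v
8. q, v
9. r and p, v
10. r, v
11. p, v
12. not p, v
Accessibility: uRv
Branch closes: p and not p both at v.
(One branch shown.) All branches close.

Unsatisfiable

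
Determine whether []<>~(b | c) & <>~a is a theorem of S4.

No, not valid

Tableau for the negation ~([]<>~(b | c) & <>~a):
1. ~([]<>~(b | c) & <>~a), w0
2. ~<>~a, w0
3. a, w0
Accessibility: w0Rw0
The negation has an open branch (countermodel exists).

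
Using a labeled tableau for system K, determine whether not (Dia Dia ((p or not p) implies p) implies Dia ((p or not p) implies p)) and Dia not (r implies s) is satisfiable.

Satisfiable (open branch found)

1. not (Dia Dia ((p or not p) implies p) implies Dia ((p or not p) implies p)) and Dia not (r implies s), w0
2. not (Dia Dia ((p or not p) implies p) implies Dia ((p or not p) implies p)), w0
3. Dia not (r implies s), w0
4. Dia Dia ((p or not p) implies p), w0
5. not Dia ((p or not p) implies p), w0
6. not (r implies s), w1
7. r, w1
8. not s, w1
9. not ((p or not p) implies p), w1
10. p or not p, w1
11. not p, w1
12. Dia ((p or not p) implies p), w2
13. not ((p or not p) implies p), w2
14. p or not p, w2
15. not p, w2
16. (p or not p) implies p, w3
17. p, w3
Accessibility: w0Rw1, w0Rw2, w2Rw3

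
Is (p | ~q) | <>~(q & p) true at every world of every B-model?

Valid

Tableau for the negation ~((p | ~q) | <>~(q & p)):
1. ~((p | ~q) | <>~(q & p)), w0
2. ~(p | ~q), w0
3. ~<>~(q & p), w0
4. ~p, w0
5. q, w0
6. q & p, w0
7. p, w0
Accessibility: w0Rw0
Branch closes: p and ~p both at w0.
Every branch of the negation's tableau closes; the branch above is one of them.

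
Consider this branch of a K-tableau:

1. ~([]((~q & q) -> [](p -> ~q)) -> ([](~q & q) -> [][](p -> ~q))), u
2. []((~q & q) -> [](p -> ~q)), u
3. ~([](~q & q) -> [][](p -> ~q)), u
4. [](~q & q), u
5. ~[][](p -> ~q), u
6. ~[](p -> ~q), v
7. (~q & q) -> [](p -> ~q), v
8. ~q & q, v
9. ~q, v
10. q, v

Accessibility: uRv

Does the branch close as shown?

Yes, closed

Both q and ~q appear at v.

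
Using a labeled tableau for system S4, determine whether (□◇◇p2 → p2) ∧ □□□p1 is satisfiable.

Satisfiable

1. (□◇◇p2 → p2) ∧ □□□p1, u
2. □◇◇p2 → p2, u   [∧-rule on 1]
3. □□□p1, u   [∧-rule on 1]
4. □□p1, u   [□-rule on 3 via uRu]
5. □p1, u   [□-rule on 4 via uRu]
6. p1, u   [□-rule on 5 via uRu]
7. p2, u   [→-rule on 2 (branches; this branch)]
Accessibility: uRu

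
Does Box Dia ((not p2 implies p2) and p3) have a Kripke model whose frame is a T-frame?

1. Box Dia ((not p2 implies p2) and p3), 0
2. Dia ((not p2 implies p2) and p3), 0   [Box-rule on 1 via 0R0]
3. (not p2 implies p2) and p3, 1   [Dia-rule on 2: fresh world 1, 0R1]
4. not p2 implies p2, 1   [and-rule on 3]
5. p3, 1   [and-rule on 3]
6. Dia ((not p2 implies p2) and p3), 1   [Box-rule on 1 via 0R1]
7. p2, 1   [implies-rule on 4 (branches; this branch)]
8. (not p2 implies p2) and p3, 2   [Dia-rule on 6: fresh world 2, 1R2]
9. not p2 implies p2, 2   [and-rule on 8]
10. p3, 2   [and-rule on 8]
11. p2, 2   [implies-rule on 9 (branches; this branch)]
Accessibility: 0R0, 0R1, 1R1, 1R2, 2R2

Yes, satisfiable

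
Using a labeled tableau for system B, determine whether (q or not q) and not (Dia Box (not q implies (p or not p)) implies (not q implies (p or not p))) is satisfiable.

1. (q or not q) and not (Dia Box (not q implies (p or not p)) implies (not q implies (p or not p))), u
2. q or not q, u   [and-rule on 1]
3. not (Dia Box (not q implies (p or not p)) implies (not q implies (p or not p))), u   [and-rule on 1]
4. Dia Box (not q implies (p or not p)), u   [neg-implies-rule on 3]
5. not (not q implies (p or not p)), u   [neg-implies-rule on 3]
6. not q, u   [neg-implies-rule on 5]
7. not (p or not p), u   [neg-implies-rule on 5]
8. not p, u   [neg-or-rule on 7]
9. p, u   [neg-or-rule on 7]
Accessibility: uRu
Branch closes: p and not p both at u.
(One branch shown.) All branches close.

Unsatisfiable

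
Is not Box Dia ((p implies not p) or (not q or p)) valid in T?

Tableau for the negation Box Dia ((p implies not p) or (not q or p)):
1. Box Dia ((p implies not p) or (not q or p)), 0
2. Dia ((p implies not p) or (not q or p)), 0
3. (p implies not p) or (not q or p), 1
4. Dia ((p implies not p) or (not q or p)), 1
5. not q or p, 1
6. p, 1
7. (p implies not p) or (not q or p), 2
8. not q or p, 2
9. p, 2
Accessibility: 0R0, 0R1, 1R1, 1R2, 2R2
The negation has an open branch (countermodel exists).

Invalid (countermodel exists)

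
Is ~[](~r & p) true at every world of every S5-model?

Invalid (countermodel exists)

Tableau for the negation [](~r & p):
1. [](~r & p), u
2. ~r & p, u
3. ~r, u
4. p, u
Accessibility: uRu
The negation has an open branch (countermodel exists).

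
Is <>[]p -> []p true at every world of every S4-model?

Tableau for the negation ~(<>[]p -> []p):
1. ~(<>[]p -> []p), w0
2. <>[]p, w0   [~->-rule on 1]
3. ~[]p, w0   [~->-rule on 1]
4. []p, w1   [<>-rule on 2: fresh world w1, w0Rw1]
5. p, w1   [[]-rule on 4 via w1Rw1]
6. ~p, w2   [~[]-rule on 3: fresh world w2, w0Rw2]
Accessibility: w0Rw0, w0Rw1, w0Rw2, w1Rw1, w2Rw2
The negation has an open branch (countermodel exists).

Not valid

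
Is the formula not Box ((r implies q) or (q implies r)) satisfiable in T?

No, unsatisfiable

1. not Box ((r implies q) or (q implies r)), 0
2. not ((r implies q) or (q implies r)), 1   [neg-Box-rule on 1: fresh world 1, 0R1]
3. not (r implies q), 1   [neg-or-rule on 2]
4. not (q implies r), 1   [neg-or-rule on 2]
5. r, 1   [neg-implies-rule on 3]
6. not q, 1   [neg-implies-rule on 3]
7. q, 1   [neg-implies-rule on 4]
8. not r, 1   [neg-implies-rule on 4]
Accessibility: 0R0, 0R1, 1R1
Branch closes: q and not q both at 1.
(One branch shown.) All branches close.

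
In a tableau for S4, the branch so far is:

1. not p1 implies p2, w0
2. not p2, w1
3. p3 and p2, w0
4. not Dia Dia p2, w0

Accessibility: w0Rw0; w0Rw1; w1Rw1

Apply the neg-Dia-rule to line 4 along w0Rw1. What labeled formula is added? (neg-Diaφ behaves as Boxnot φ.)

not Dia p2, w1

neg-Diaφ behaves as Boxnot φ: propagate the negated body to each accessible world.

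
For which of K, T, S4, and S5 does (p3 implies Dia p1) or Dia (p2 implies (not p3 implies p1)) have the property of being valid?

T, S4, S5

T-tableau for the negation not ((p3 implies Dia p1) or Dia (p2 implies (not p3 implies p1))):
1. not ((p3 implies Dia p1) or Dia (p2 implies (not p3 implies p1))), 0
2. not (p3 implies Dia p1), 0   [neg-or-rule on 1]
3. not Dia (p2 implies (not p3 implies p1)), 0   [neg-or-rule on 1]
4. p3, 0   [neg-implies-rule on 2]
5. not Dia p1, 0   [neg-implies-rule on 2]
6. not (p2 implies (not p3 implies p1)), 0   [neg-Dia-rule on 3 via 0R0]
7. p2, 0   [neg-implies-rule on 6]
8. not (not p3 implies p1), 0   [neg-implies-rule on 6]
9. not p3, 0   [neg-implies-rule on 8]
10. not p1, 0   [neg-implies-rule on 8]
Accessibility: 0R0
Branch closes: p3 and not p3 both at 0.
Every branch closes (one shown): valid in T, hence also in S4, S5 (every theorem of T is a theorem of S4 and S5).
K-tableau for the negation not ((p3 implies Dia p1) or Dia (p2 implies (not p3 implies p1))):
1. not ((p3 implies Dia p1) or Dia (p2 implies (not p3 implies p1))), 0
2. not (p3 implies Dia p1), 0   [neg-or-rule on 1]
3. not Dia (p2 implies (not p3 implies p1)), 0   [neg-or-rule on 1]
4. p3, 0   [neg-implies-rule on 2]
5. not Dia p1, 0   [neg-implies-rule on 2]
Complete open branch: countermodel on a K-frame, so not valid in K.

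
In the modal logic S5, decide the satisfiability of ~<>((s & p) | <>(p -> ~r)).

1. ~<>((s & p) | <>(p -> ~r)), u
2. ~((s & p) | <>(p -> ~r)), u   [~<>-rule on 1 via uRu]
3. ~(s & p), u   [~|-rule on 2]
4. ~<>(p -> ~r), u   [~|-rule on 2]
5. ~(p -> ~r), u   [~<>-rule on 4 via uRu]
6. p, u   [~->-rule on 5]
7. r, u   [~->-rule on 5]
8. ~s, u   [~&-rule on 3 (branches; this branch)]
Accessibility: uRu

Yes, satisfiable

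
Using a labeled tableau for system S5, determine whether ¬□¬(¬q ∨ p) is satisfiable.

1. ¬□¬(¬q ∨ p), 0
2. ¬q ∨ p, 1
3. p, 1
Accessibility: 0R0, 0R1, 1R0, 1R1

Satisfiable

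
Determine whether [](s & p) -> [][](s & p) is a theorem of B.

Tableau for the negation ~([](s & p) -> [][](s & p)):
1. ~([](s & p) -> [][](s & p)), u
2. [](s & p), u
3. ~[][](s & p), u
4. s & p, u
5. s, u
6. p, u
7. ~[](s & p), v
8. s & p, v
9. s, v
10. p, v
11. ~(s & p), w
12. ~p, w
Accessibility: uRu, uRv, vRu, vRv, vRw, wRv, wRw
The negation has an open branch (countermodel exists).

Invalid (countermodel exists)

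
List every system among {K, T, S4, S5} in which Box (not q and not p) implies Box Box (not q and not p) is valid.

S4, S5

S4-tableau for the negation not (Box (not q and not p) implies Box Box (not q and not p)):
1. not (Box (not q and not p) implies Box Box (not q and not p)), u
2. Box (not q and not p), u   [neg-implies-rule on 1]
3. not Box Box (not q and not p), u   [neg-implies-rule on 1]
4. not q and not p, u   [Box-rule on 2 via uRu]
5. not q, u   [and-rule on 4]
6. not p, u   [and-rule on 4]
7. not Box (not q and not p), v   [neg-Box-rule on 3: fresh world v, uRv]
8. not q and not p, v   [Box-rule on 2 via uRv]
9. not q, v   [and-rule on 8]
10. not p, v   [and-rule on 8]
11. not (not q and not p), w   [neg-Box-rule on 7: fresh world w, vRw]
12. not q and not p, w   [Box-rule on 2 via uRw]
13. not q, w   [and-rule on 12]
14. not p, w   [and-rule on 12]
15. p, w   [neg-and-rule on 11 (branches; this branch)]
Accessibility: uRu, uRv, uRw, vRv, vRw, wRw
Branch closes: p and not p both at w.
Every branch closes (one shown): valid in S4, hence also in S5 (every theorem of S4 is a theorem of S5).
T-tableau for the negation not (Box (not q and not p) implies Box Box (not q and not p)):
1. not (Box (not q and not p) implies Box Box (not q and not p)), u
2. Box (not q and not p), u   [neg-implies-rule on 1]
3. not Box Box (not q and not p), u   [neg-implies-rule on 1]
4. not q and not p, u   [Box-rule on 2 via uRu]
5. not q, u   [and-rule on 4]
6. not p, u   [and-rule on 4]
7. not Box (not q and not p), v   [neg-Box-rule on 3: fresh world v, uRv]
8. not q and not p, v   [Box-rule on 2 via uRv]
9. not q, v   [and-rule on 8]
10. not p, v   [and-rule on 8]
11. not (not q and not p), w   [neg-Box-rule on 7: fresh world w, vRw]
12. p, w   [neg-and-rule on 11 (branches; this branch)]
Accessibility: uRu, uRv, vRv, vRw, wRw
Complete open branch: countermodel on a T-frame, so not valid in T, nor in K (the same frame is also a K-frame).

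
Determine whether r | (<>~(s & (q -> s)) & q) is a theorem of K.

Tableau for the negation ~(r | (<>~(s & (q -> s)) & q)):
1. ~(r | (<>~(s & (q -> s)) & q)), u
2. ~r, u
3. ~(<>~(s & (q -> s)) & q), u
4. ~q, u
The negation has an open branch (countermodel exists).

No, not valid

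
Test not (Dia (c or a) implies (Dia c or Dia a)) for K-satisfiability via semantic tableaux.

Unsatisfiable (every branch closes)

1. not (Dia (c or a) implies (Dia c or Dia a)), w0
2. Dia (c or a), w0
3. not (Dia c or Dia a), w0
4. not Dia c, w0
5. not Dia a, w0
6. c or a, w1
7. not c, w1
8. not a, w1
9. a, w1
Accessibility: w0Rw1
Branch closes: a and not a both at w1.
(One branch shown.) All branches close.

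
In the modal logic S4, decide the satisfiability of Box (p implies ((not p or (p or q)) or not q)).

1. Box (p implies ((not p or (p or q)) or not q)), 0
2. p implies ((not p or (p or q)) or not q), 0
3. (not p or (p or q)) or not q, 0
4. not q, 0
Accessibility: 0R0

Satisfiable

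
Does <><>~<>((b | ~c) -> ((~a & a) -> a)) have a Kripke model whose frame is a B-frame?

1. <><>~<>((b | ~c) -> ((~a & a) -> a)), w0
2. <>~<>((b | ~c) -> ((~a & a) -> a)), w1   [<>-rule on 1: fresh world w1, w0Rw1]
3. ~<>((b | ~c) -> ((~a & a) -> a)), w2   [<>-rule on 2: fresh world w2, w1Rw2]
4. ~((b | ~c) -> ((~a & a) -> a)), w1   [~<>-rule on 3 via w2Rw1]
5. b | ~c, w1   [~->-rule on 4]
6. ~((~a & a) -> a), w1   [~->-rule on 4]
7. ~a & a, w1   [~->-rule on 6]
8. ~a, w1   [~->-rule on 6]
9. a, w1   [&-rule on 7]
Accessibility: w0Rw0, w0Rw1, w1Rw0, w1Rw1, w1Rw2, w2Rw1, w2Rw2
Branch closes: a and ~a both at w1.
Every branch closes; the branch above is one of them.

No, unsatisfiable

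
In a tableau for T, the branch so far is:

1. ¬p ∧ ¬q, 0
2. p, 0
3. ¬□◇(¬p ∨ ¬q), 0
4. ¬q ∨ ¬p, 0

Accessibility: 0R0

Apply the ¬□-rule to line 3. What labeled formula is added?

a fresh world 1 with 0R1, and ¬◇(¬p ∨ ¬q) at 1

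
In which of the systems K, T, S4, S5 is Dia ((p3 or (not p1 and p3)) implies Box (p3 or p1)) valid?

T, S4, S5

K-tableau for the negation not Dia ((p3 or (not p1 and p3)) implies Box (p3 or p1)):
1. not Dia ((p3 or (not p1 and p3)) implies Box (p3 or p1)), w0
Complete open branch: countermodel on a K-frame, so not valid in K.
T-tableau for the negation not Dia ((p3 or (not p1 and p3)) implies Box (p3 or p1)):
1. not Dia ((p3 or (not p1 and p3)) implies Box (p3 or p1)), w0
2. not ((p3 or (not p1 and p3)) implies Box (p3 or p1)), w0
3. p3 or (not p1 and p3), w0
4. not Box (p3 or p1), w0
5. not p1 and p3, w0
6. not p1, w0
7. p3, w0
8. not (p3 or p1), w1
9. not p3, w1
10. not p1, w1
11. not ((p3 or (not p1 and p3)) implies Box (p3 or p1)), w1
12. p3 or (not p1 and p3), w1
13. not Box (p3 or p1), w1
14. not p1 and p3, w1
15. p3, w1
Accessibility: w0Rw0, w0Rw1, w1Rw1
Branch closes: p3 and not p3 both at w1.
Every branch closes (one shown): valid in T, hence also in S4, S5 (every theorem of T is a theorem of S4 and S5).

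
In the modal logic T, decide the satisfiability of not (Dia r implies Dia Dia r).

1. not (Dia r implies Dia Dia r), u
2. Dia r, u
3. not Dia Dia r, u
4. not Dia r, u
5. not r, u
6. r, v
7. not Dia r, v
8. not r, v
Accessibility: uRu, uRv, vRv
Branch closes: r and not r both at v.
(One branch shown.) All branches close.

Unsatisfiable (every branch closes)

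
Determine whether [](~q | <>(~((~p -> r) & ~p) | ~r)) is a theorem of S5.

Tableau for the negation ~[](~q | <>(~((~p -> r) & ~p) | ~r)):
1. ~[](~q | <>(~((~p -> r) & ~p) | ~r)), w0
2. ~(~q | <>(~((~p -> r) & ~p) | ~r)), w1   [~[]-rule on 1: fresh world w1, w0Rw1]
3. q, w1   [~|-rule on 2]
4. ~<>(~((~p -> r) & ~p) | ~r), w1   [~|-rule on 2]
5. ~(~((~p -> r) & ~p) | ~r), w0   [~<>-rule on 4 via w1Rw0]
6. (~p -> r) & ~p, w0   [~|-rule on 5]
7. r, w0   [~|-rule on 5]
8. ~p -> r, w0   [&-rule on 6]
9. ~p, w0   [&-rule on 6]
10. ~(~((~p -> r) & ~p) | ~r), w1   [~<>-rule on 4 via w1Rw1]
11. (~p -> r) & ~p, w1   [~|-rule on 10]
12. r, w1   [~|-rule on 10]
13. ~p -> r, w1   [&-rule on 11]
14. ~p, w1   [&-rule on 11]
Accessibility: w0Rw0, w0Rw1, w1Rw0, w1Rw1
The negation has an open branch (countermodel exists).

Invalid (countermodel exists)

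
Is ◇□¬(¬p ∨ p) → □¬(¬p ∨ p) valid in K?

Tableau for the negation ¬(◇□¬(¬p ∨ p) → □¬(¬p ∨ p)):
1. ¬(◇□¬(¬p ∨ p) → □¬(¬p ∨ p)), u
2. ◇□¬(¬p ∨ p), u   [¬→-rule on 1]
3. ¬□¬(¬p ∨ p), u   [¬→-rule on 1]
4. □¬(¬p ∨ p), v   [◇-rule on 2: fresh world v, uRv]
5. ¬p ∨ p, w   [¬□-rule on 3: fresh world w, uRw]
6. p, w   [∨-rule on 5 (branches; this branch)]
Accessibility: uRv, uRw
The negation has an open branch (countermodel exists).

No, not valid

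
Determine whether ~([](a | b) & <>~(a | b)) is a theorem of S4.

Yes, valid

Tableau for the negation [](a | b) & <>~(a | b):
1. [](a | b) & <>~(a | b), w0
2. [](a | b), w0   [&-rule on 1]
3. <>~(a | b), w0   [&-rule on 1]
4. a | b, w0   [[]-rule on 2 via w0Rw0]
5. b, w0   [|-rule on 4 (branches; this branch)]
6. ~(a | b), w1   [<>-rule on 3: fresh world w1, w0Rw1]
7. ~a, w1   [~|-rule on 6]
8. ~b, w1   [~|-rule on 6]
9. a | b, w1   [[]-rule on 2 via w0Rw1]
10. b, w1   [|-rule on 9 (branches; this branch)]
Accessibility: w0Rw0, w0Rw1, w1Rw1
Branch closes: b and ~b both at w1.
All branches of the negation close; one closing branch shown above.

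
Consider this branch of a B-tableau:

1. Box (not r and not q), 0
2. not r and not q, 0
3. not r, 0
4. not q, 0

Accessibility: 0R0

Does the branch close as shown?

No, open

No atom appears with both signs at the same world.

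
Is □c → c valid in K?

Tableau for the negation ¬(□c → c):
1. ¬(□c → c), w0
2. □c, w0   [¬→-rule on 1]
3. ¬c, w0   [¬→-rule on 1]
The negation has an open branch (countermodel exists).

No, not valid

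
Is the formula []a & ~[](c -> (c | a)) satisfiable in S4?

1. []a & ~[](c -> (c | a)), w0
2. []a, w0
3. ~[](c -> (c | a)), w0
4. a, w0
5. ~(c -> (c | a)), w1
6. c, w1
7. ~(c | a), w1
8. ~c, w1
9. ~a, w1
Accessibility: w0Rw0, w0Rw1, w1Rw1
Branch closes: c and ~c both at w1.
Every branch closes; the branch above is one of them.

Unsatisfiable (every branch closes)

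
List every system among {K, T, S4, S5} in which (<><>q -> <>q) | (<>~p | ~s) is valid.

S4-tableau for the negation ~((<><>q -> <>q) | (<>~p | ~s)):
1. ~((<><>q -> <>q) | (<>~p | ~s)), w0
2. ~(<><>q -> <>q), w0   [~|-rule on 1]
3. ~(<>~p | ~s), w0   [~|-rule on 1]
4. <><>q, w0   [~->-rule on 2]
5. ~<>q, w0   [~->-rule on 2]
6. ~<>~p, w0   [~|-rule on 3]
7. s, w0   [~|-rule on 3]
8. ~q, w0   [~<>-rule on 5 via w0Rw0]
9. p, w0   [~<>-rule on 6 via w0Rw0]
10. <>q, w1   [<>-rule on 4: fresh world w1, w0Rw1]
11. ~q, w1   [~<>-rule on 5 via w0Rw1]
12. p, w1   [~<>-rule on 6 via w0Rw1]
13. q, w2   [<>-rule on 10: fresh world w2, w1Rw2]
14. ~q, w2   [~<>-rule on 5 via w0Rw2]
Accessibility: w0Rw0, w0Rw1, w0Rw2, w1Rw1, w1Rw2, w2Rw2
Branch closes: q and ~q both at w2.
Every branch closes (one shown): valid in S4, hence also in S5 (every theorem of S4 is a theorem of S5).
T-tableau for the negation ~((<><>q -> <>q) | (<>~p | ~s)):
1. ~((<><>q -> <>q) | (<>~p | ~s)), w0
2. ~(<><>q -> <>q), w0   [~|-rule on 1]
3. ~(<>~p | ~s), w0   [~|-rule on 1]
4. <><>q, w0   [~->-rule on 2]
5. ~<>q, w0   [~->-rule on 2]
6. ~<>~p, w0   [~|-rule on 3]
7. s, w0   [~|-rule on 3]
8. ~q, w0   [~<>-rule on 5 via w0Rw0]
9. p, w0   [~<>-rule on 6 via w0Rw0]
10. <>q, w1   [<>-rule on 4: fresh world w1, w0Rw1]
11. ~q, w1   [~<>-rule on 5 via w0Rw1]
12. p, w1   [~<>-rule on 6 via w0Rw1]
13. q, w2   [<>-rule on 10: fresh world w2, w1Rw2]
Accessibility: w0Rw0, w0Rw1, w1Rw1, w1Rw2, w2Rw2
Complete open branch: countermodel on a T-frame, so not valid in T, nor in K (the same frame is also a K-frame).

S4, S5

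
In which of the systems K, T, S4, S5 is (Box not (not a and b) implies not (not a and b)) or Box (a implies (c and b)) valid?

T, S4, S5

T-tableau for the negation not ((Box not (not a and b) implies not (not a and b)) or Box (a implies (c and b))):
1. not ((Box not (not a and b) implies not (not a and b)) or Box (a implies (c and b))), 0
2. not (Box not (not a and b) implies not (not a and b)), 0
3. not Box (a implies (c and b)), 0
4. Box not (not a and b), 0
5. not a and b, 0
6. not a, 0
7. b, 0
8. not (not a and b), 0
9. not b, 0
Accessibility: 0R0
Branch closes: b and not b both at 0.
Every branch closes (one shown): valid in T, hence also in S4, S5 (every theorem of T is a theorem of S4 and S5).
K-tableau for the negation not ((Box not (not a and b) implies not (not a and b)) or Box (a implies (c and b))):
1. not ((Box not (not a and b) implies not (not a and b)) or Box (a implies (c and b))), 0
2. not (Box not (not a and b) implies not (not a and b)), 0
3. not Box (a implies (c and b)), 0
4. Box not (not a and b), 0
5. not a and b, 0
6. not a, 0
7. b, 0
8. not (a implies (c and b)), 1
9. a, 1
10. not (c and b), 1
11. not (not a and b), 1
12. not b, 1
Accessibility: 0R1
Complete open branch: countermodel on a K-frame, so not valid in K.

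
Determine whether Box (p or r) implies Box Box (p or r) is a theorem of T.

No, not valid

Tableau for the negation not (Box (p or r) implies Box Box (p or r)):
1. not (Box (p or r) implies Box Box (p or r)), u
2. Box (p or r), u
3. not Box Box (p or r), u
4. p or r, u
5. r, u
6. not Box (p or r), v
7. p or r, v
8. r, v
9. not (p or r), w
10. not p, w
11. not r, w
Accessibility: uRu, uRv, vRv, vRw, wRw
The negation has an open branch (countermodel exists).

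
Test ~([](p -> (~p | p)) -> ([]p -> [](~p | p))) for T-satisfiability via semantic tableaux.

Unsatisfiable (every branch closes)

1. ~([](p -> (~p | p)) -> ([]p -> [](~p | p))), w0
2. [](p -> (~p | p)), w0
3. ~([]p -> [](~p | p)), w0
4. []p, w0
5. ~[](~p | p), w0
6. p -> (~p | p), w0
7. p, w0
8. ~p | p, w0
9. ~(~p | p), w1
10. p, w1
11. ~p, w1
Accessibility: w0Rw0, w0Rw1, w1Rw1
Branch closes: p and ~p both at w1.
(One branch shown.) All branches close.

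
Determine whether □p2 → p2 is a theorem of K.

Tableau for the negation ¬(□p2 → p2):
1. ¬(□p2 → p2), u
2. □p2, u
3. ¬p2, u
The negation has an open branch (countermodel exists).

Invalid (countermodel exists)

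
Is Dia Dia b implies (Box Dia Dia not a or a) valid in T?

Tableau for the negation not (Dia Dia b implies (Box Dia Dia not a or a)):
1. not (Dia Dia b implies (Box Dia Dia not a or a)), 0
2. Dia Dia b, 0   [neg-implies-rule on 1]
3. not (Box Dia Dia not a or a), 0   [neg-implies-rule on 1]
4. not Box Dia Dia not a, 0   [neg-or-rule on 3]
5. not a, 0   [neg-or-rule on 3]
6. Dia b, 1   [Dia-rule on 2: fresh world 1, 0R1]
7. not Dia Dia not a, 2   [neg-Box-rule on 4: fresh world 2, 0R2]
8. not Dia not a, 2   [neg-Dia-rule on 7 via 2R2]
9. a, 2   [neg-Dia-rule on 8 via 2R2]
10. b, 3   [Dia-rule on 6: fresh world 3, 1R3]
Accessibility: 0R0, 0R1, 0R2, 1R1, 1R3, 2R2, 3R3
The negation has an open branch (countermodel exists).

Not valid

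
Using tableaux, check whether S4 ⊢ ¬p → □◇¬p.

Tableau for the negation ¬(¬p → □◇¬p):
1. ¬(¬p → □◇¬p), u
2. ¬p, u
3. ¬□◇¬p, u
4. ¬◇¬p, v
5. p, v
Accessibility: uRu, uRv, vRv
The negation has an open branch (countermodel exists).

Invalid (countermodel exists)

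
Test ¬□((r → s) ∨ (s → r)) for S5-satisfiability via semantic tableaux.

1. ¬□((r → s) ∨ (s → r)), w0
2. ¬((r → s) ∨ (s → r)), w1   [¬□-rule on 1: fresh world w1, w0Rw1]
3. ¬(r → s), w1   [¬∨-rule on 2]
4. ¬(s → r), w1   [¬∨-rule on 2]
5. r, w1   [¬→-rule on 3]
6. ¬s, w1   [¬→-rule on 3]
7. s, w1   [¬→-rule on 4]
8. ¬r, w1   [¬→-rule on 4]
Accessibility: w0Rw0, w0Rw1, w1Rw0, w1Rw1
Branch closes: s and ¬s both at w1.
All branches of the tableau close; one closing branch shown above.

No, unsatisfiable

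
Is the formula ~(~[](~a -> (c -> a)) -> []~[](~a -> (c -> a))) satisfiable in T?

1. ~(~[](~a -> (c -> a)) -> []~[](~a -> (c -> a))), u
2. ~[](~a -> (c -> a)), u
3. ~[]~[](~a -> (c -> a)), u
4. ~(~a -> (c -> a)), v
5. ~a, v
6. ~(c -> a), v
7. c, v
8. [](~a -> (c -> a)), w
9. ~a -> (c -> a), w
10. c -> a, w
11. a, w
Accessibility: uRu, uRv, uRw, vRv, wRw

Satisfiable (open branch found)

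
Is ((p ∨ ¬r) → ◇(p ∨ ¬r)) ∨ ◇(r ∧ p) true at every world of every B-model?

Valid

Tableau for the negation ¬(((p ∨ ¬r) → ◇(p ∨ ¬r)) ∨ ◇(r ∧ p)):
1. ¬(((p ∨ ¬r) → ◇(p ∨ ¬r)) ∨ ◇(r ∧ p)), 0
2. ¬((p ∨ ¬r) → ◇(p ∨ ¬r)), 0   [¬∨-rule on 1]
3. ¬◇(r ∧ p), 0   [¬∨-rule on 1]
4. p ∨ ¬r, 0   [¬→-rule on 2]
5. ¬◇(p ∨ ¬r), 0   [¬→-rule on 2]
6. ¬(r ∧ p), 0   [¬◇-rule on 3 via 0R0]
7. ¬(p ∨ ¬r), 0   [¬◇-rule on 5 via 0R0]
8. ¬p, 0   [¬∨-rule on 7]
9. r, 0   [¬∨-rule on 7]
10. ¬r, 0   [∨-rule on 4 (branches; this branch)]
Accessibility: 0R0
Branch closes: r and ¬r both at 0.
All branches of the negation close; one closing branch shown above.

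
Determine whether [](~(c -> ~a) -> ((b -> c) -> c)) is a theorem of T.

Valid in T

Tableau for the negation ~[](~(c -> ~a) -> ((b -> c) -> c)):
1. ~[](~(c -> ~a) -> ((b -> c) -> c)), w0
2. ~(~(c -> ~a) -> ((b -> c) -> c)), w1
3. ~(c -> ~a), w1
4. ~((b -> c) -> c), w1
5. c, w1
6. a, w1
7. b -> c, w1
8. ~c, w1
Accessibility: w0Rw0, w0Rw1, w1Rw1
Branch closes: c and ~c both at w1.
All branches of the negation close; one closing branch shown above.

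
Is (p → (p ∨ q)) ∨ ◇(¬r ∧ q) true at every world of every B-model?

Tableau for the negation ¬((p → (p ∨ q)) ∨ ◇(¬r ∧ q)):
1. ¬((p → (p ∨ q)) ∨ ◇(¬r ∧ q)), 0
2. ¬(p → (p ∨ q)), 0   [¬∨-rule on 1]
3. ¬◇(¬r ∧ q), 0   [¬∨-rule on 1]
4. p, 0   [¬→-rule on 2]
5. ¬(p ∨ q), 0   [¬→-rule on 2]
6. ¬p, 0   [¬∨-rule on 5]
7. ¬q, 0   [¬∨-rule on 5]
Accessibility: 0R0
Branch closes: p and ¬p both at 0.
All branches of the negation close; one closing branch shown above.

Valid in B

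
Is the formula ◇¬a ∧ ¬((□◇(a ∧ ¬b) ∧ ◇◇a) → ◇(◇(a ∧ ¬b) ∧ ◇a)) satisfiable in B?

1. ◇¬a ∧ ¬((□◇(a ∧ ¬b) ∧ ◇◇a) → ◇(◇(a ∧ ¬b) ∧ ◇a)), 0
2. ◇¬a, 0
3. ¬((□◇(a ∧ ¬b) ∧ ◇◇a) → ◇(◇(a ∧ ¬b) ∧ ◇a)), 0
4. □◇(a ∧ ¬b) ∧ ◇◇a, 0
5. ¬◇(◇(a ∧ ¬b) ∧ ◇a), 0
6. □◇(a ∧ ¬b), 0
7. ◇◇a, 0
8. ¬(◇(a ∧ ¬b) ∧ ◇a), 0
9. ◇(a ∧ ¬b), 0
10. ¬◇(a ∧ ¬b), 0
11. ¬(a ∧ ¬b), 0
12. b, 0
13. ¬a, 1
14. ¬(◇(a ∧ ¬b) ∧ ◇a), 1
15. ◇(a ∧ ¬b), 1
16. ¬(a ∧ ¬b), 1
17. ¬◇a, 1
18. ¬a, 0
19. b, 1
20. ◇a, 2
21. ¬(◇(a ∧ ¬b) ∧ ◇a), 2
22. ◇(a ∧ ¬b), 2
23. ¬(a ∧ ¬b), 2
24. ¬◇a, 2
25. ¬a, 2
26. b, 2
27. a ∧ ¬b, 3
28. a, 3
29. ¬b, 3
30. ¬(◇(a ∧ ¬b) ∧ ◇a), 3
31. ◇(a ∧ ¬b), 3
32. ¬(a ∧ ¬b), 3
33. ¬◇a, 3
34. ¬a, 3
Accessibility: 0R0, 0R1, 0R2, 0R3, 1R0, 1R1, 2R0, 2R2, 3R0, 3R3
Branch closes: a and ¬a both at 3.
(One branch shown.) All branches close.

Unsatisfiable (every branch closes)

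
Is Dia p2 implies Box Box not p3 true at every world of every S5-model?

Invalid (countermodel exists)

Tableau for the negation not (Dia p2 implies Box Box not p3):
1. not (Dia p2 implies Box Box not p3), 0
2. Dia p2, 0
3. not Box Box not p3, 0
4. p2, 1
5. not Box not p3, 2
6. p3, 3
Accessibility: 0R0, 0R1, 0R2, 0R3, 1R0, 1R1, 1R2, 1R3, 2R0, 2R1, 2R2, 2R3, 3R0, 3R1, 3R2, 3R3
The negation has an open branch (countermodel exists).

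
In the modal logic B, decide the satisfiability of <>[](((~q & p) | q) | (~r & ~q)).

Satisfiable

1. <>[](((~q & p) | q) | (~r & ~q)), 0
2. [](((~q & p) | q) | (~r & ~q)), 1
3. ((~q & p) | q) | (~r & ~q), 0
4. ((~q & p) | q) | (~r & ~q), 1
5. ~r & ~q, 0
6. ~r, 0
7. ~q, 0
8. ~r & ~q, 1
9. ~r, 1
10. ~q, 1
Accessibility: 0R0, 0R1, 1R0, 1R1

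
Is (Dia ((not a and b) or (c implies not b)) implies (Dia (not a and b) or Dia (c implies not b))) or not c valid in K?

Tableau for the negation not ((Dia ((not a and b) or (c implies not b)) implies (Dia (not a and b) or Dia (c implies not b))) or not c):
1. not ((Dia ((not a and b) or (c implies not b)) implies (Dia (not a and b) or Dia (c implies not b))) or not c), w0
2. not (Dia ((not a and b) or (c implies not b)) implies (Dia (not a and b) or Dia (c implies not b))), w0   [neg-or-rule on 1]
3. c, w0   [neg-or-rule on 1]
4. Dia ((not a and b) or (c implies not b)), w0   [neg-implies-rule on 2]
5. not (Dia (not a and b) or Dia (c implies not b)), w0   [neg-implies-rule on 2]
6. not Dia (not a and b), w0   [neg-or-rule on 5]
7. not Dia (c implies not b), w0   [neg-or-rule on 5]
8. (not a and b) or (c implies not b), w1   [Dia-rule on 4: fresh world w1, w0Rw1]
9. not (not a and b), w1   [neg-Dia-rule on 6 via w0Rw1]
10. not (c implies not b), w1   [neg-Dia-rule on 7 via w0Rw1]
11. c, w1   [neg-implies-rule on 10]
12. b, w1   [neg-implies-rule on 10]
13. c implies not b, w1   [or-rule on 8 (branches; this branch)]
14. a, w1   [neg-and-rule on 9 (branches; this branch)]
15. not b, w1   [implies-rule on 13 (branches; this branch)]
Accessibility: w0Rw1
Branch closes: b and not b both at w1.
All branches of the negation close; one closing branch shown above.

Yes, valid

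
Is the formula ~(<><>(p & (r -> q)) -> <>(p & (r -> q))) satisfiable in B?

Satisfiable

1. ~(<><>(p & (r -> q)) -> <>(p & (r -> q))), w0
2. <><>(p & (r -> q)), w0   [~->-rule on 1]
3. ~<>(p & (r -> q)), w0   [~->-rule on 1]
4. ~(p & (r -> q)), w0   [~<>-rule on 3 via w0Rw0]
5. ~(r -> q), w0   [~&-rule on 4 (branches; this branch)]
6. r, w0   [~->-rule on 5]
7. ~q, w0   [~->-rule on 5]
8. <>(p & (r -> q)), w1   [<>-rule on 2: fresh world w1, w0Rw1]
9. ~(p & (r -> q)), w1   [~<>-rule on 3 via w0Rw1]
10. ~(r -> q), w1   [~&-rule on 9 (branches; this branch)]
11. r, w1   [~->-rule on 10]
12. ~q, w1   [~->-rule on 10]
13. p & (r -> q), w2   [<>-rule on 8: fresh world w2, w1Rw2]
14. p, w2   [&-rule on 13]
15. r -> q, w2   [&-rule on 13]
16. q, w2   [->-rule on 15 (branches; this branch)]
Accessibility: w0Rw0, w0Rw1, w1Rw0, w1Rw1, w1Rw2, w2Rw1, w2Rw2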